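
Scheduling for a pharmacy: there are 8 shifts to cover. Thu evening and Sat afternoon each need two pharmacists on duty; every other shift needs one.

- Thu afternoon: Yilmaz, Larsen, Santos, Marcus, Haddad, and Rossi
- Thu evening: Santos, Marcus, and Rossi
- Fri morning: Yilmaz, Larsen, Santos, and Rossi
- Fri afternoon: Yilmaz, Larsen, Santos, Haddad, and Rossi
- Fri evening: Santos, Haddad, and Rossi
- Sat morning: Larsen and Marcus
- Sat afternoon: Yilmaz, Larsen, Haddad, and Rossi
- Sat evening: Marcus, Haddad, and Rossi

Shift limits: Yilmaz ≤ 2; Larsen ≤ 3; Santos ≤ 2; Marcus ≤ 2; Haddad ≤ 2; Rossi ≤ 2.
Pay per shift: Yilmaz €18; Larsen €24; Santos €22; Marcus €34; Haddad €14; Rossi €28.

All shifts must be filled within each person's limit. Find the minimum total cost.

Picking the cheapest available pharmacist for each shift independently would cost €180, but that ignores the shift limits.
An optimal schedule: Thu afternoon→Larsen, Thu evening→Santos+Rossi, Fri morning→Yilmaz, Fri afternoon→Santos, Fri evening→Haddad, Sat morning→Larsen, Sat afternoon→Yilmaz+Larsen, Sat evening→Haddad.
Total: 24 + 22 + 28 + 18 + 22 + 14 + 24 + 18 + 24 + 14 = €208.

€208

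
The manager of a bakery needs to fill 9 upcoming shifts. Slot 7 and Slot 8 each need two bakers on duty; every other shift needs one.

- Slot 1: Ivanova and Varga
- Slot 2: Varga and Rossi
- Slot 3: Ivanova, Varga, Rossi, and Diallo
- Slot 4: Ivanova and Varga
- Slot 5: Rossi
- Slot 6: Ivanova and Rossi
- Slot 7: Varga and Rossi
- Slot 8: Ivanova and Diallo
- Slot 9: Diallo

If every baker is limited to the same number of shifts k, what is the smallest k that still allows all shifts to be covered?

3

With 4 bakers and 11 worker-slots to fill, someone must work at least ⌈11/4⌉ = 3 shifts, so k ≥ 3.
k = 3 works: Slot 1→Ivanova, Slot 2→Varga, Slot 3→Varga, Slot 4→Ivanova, Slot 5→Rossi, Slot 6→Rossi, Slot 7→Varga+Rossi, Slot 8→Ivanova+Diallo, Slot 9→Diallo.
Loads: Ivanova 3, Varga 3, Rossi 3, Diallo 2 — all ≤ 3.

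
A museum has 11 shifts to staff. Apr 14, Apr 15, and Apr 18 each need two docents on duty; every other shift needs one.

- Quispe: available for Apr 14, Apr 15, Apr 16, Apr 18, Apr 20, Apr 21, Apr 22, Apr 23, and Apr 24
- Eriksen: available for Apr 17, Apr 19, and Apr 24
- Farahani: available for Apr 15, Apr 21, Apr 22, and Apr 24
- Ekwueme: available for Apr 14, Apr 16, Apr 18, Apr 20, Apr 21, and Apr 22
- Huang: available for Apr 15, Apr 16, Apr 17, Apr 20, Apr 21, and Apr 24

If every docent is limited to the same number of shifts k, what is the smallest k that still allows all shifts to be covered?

With 5 docents and 14 worker-slots to fill, someone must work at least ⌈14/5⌉ = 3 shifts, so k ≥ 3.
k = 3 works: Apr 14→Quispe+Ekwueme, Apr 15→Farahani+Huang, Apr 16→Ekwueme, Apr 17→Eriksen, Apr 18→Quispe+Ekwueme, Apr 19→Eriksen, Apr 20→Huang, Apr 21→Farahani, Apr 22→Farahani, Apr 23→Quispe, Apr 24→Eriksen.
Loads: Quispe 3, Eriksen 3, Farahani 3, Ekwueme 3, Huang 2 — all ≤ 3.

3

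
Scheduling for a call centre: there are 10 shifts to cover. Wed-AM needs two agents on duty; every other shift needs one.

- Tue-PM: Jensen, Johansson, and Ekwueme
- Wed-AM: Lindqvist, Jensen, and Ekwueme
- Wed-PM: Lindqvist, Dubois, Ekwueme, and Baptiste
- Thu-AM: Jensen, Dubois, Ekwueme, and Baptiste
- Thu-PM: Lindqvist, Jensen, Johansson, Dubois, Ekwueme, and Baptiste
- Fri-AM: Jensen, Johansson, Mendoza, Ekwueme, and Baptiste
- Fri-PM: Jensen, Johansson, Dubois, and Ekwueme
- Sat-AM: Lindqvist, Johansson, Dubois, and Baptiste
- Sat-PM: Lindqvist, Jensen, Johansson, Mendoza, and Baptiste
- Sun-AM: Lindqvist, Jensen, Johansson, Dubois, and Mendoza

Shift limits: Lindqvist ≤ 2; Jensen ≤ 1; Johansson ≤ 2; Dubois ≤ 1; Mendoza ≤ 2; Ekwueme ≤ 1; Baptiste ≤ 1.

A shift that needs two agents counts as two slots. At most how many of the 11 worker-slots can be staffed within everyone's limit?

10

Total capacity across all agents is 2+1+2+1+2+1+1 = 10, and 11 slots are needed, so at most 10 can be filled.
An assignment achieving 10: Tue-PM→Jensen, Wed-AM→Lindqvist+Ekwueme, Wed-PM→Lindqvist, Thu-AM→Dubois, Thu-PM→Baptiste, Fri-AM→Mendoza, Fri-PM→Johansson, Sat-AM→Johansson, Sat-PM→Mendoza.
Loads: Lindqvist 2/2, Jensen 1/1, Johansson 2/2, Dubois 1/1, Mendoza 2/2, Ekwueme 1/1, Baptiste 1/1.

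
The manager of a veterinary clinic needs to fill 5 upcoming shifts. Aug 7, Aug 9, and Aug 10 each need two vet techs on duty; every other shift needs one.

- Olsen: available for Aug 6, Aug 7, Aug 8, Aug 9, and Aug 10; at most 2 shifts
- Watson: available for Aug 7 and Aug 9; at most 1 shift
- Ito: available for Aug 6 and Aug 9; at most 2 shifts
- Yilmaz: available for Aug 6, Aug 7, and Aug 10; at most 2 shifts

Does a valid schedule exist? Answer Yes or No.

Shifts {Aug 7, Aug 8, Aug 9, Aug 10} need 7 worker-slots in total, but the vet techs available for any of those shifts (Olsen, Watson, Ito, and Yilmaz) can supply at most 6 among them. So no valid schedule exists.

No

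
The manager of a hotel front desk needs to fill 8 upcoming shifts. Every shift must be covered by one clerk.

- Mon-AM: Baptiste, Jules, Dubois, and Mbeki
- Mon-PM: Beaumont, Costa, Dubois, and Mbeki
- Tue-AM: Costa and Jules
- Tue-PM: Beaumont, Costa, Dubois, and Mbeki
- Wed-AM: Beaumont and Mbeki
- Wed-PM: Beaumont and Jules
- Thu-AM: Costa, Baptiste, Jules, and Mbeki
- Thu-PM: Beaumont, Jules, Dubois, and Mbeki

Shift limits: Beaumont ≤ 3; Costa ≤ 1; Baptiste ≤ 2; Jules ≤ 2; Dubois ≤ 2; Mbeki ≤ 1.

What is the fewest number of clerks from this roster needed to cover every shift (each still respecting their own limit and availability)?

8 slots to fill and no one can take more than 3, so at least ⌈8/3⌉ = 3 clerks are needed.
Any 3 clerks together have capacity at most 3+2+2 = 7 < 8 slots, so 3 can never suffice.
Beaumont, Costa, Baptiste, and Jules alone can cover everything: Mon-AM→Baptiste, Mon-PM→Beaumont, Tue-AM→Costa, Tue-PM→Beaumont, Wed-AM→Beaumont, Wed-PM→Jules, Thu-AM→Baptiste, Thu-PM→Jules.

4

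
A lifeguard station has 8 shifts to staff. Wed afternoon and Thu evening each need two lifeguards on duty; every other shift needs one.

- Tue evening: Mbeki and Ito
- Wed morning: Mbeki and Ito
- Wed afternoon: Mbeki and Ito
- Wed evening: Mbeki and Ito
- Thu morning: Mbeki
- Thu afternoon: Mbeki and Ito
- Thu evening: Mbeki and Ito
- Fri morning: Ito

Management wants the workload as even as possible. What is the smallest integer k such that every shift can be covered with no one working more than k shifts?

With 2 lifeguards and 10 worker-slots to fill, someone must work at least ⌈10/2⌉ = 5 shifts, so k ≥ 5.
k = 5 works: Tue evening→Mbeki, Wed morning→Mbeki, Wed afternoon→Mbeki+Ito, Wed evening→Ito, Thu morning→Mbeki, Thu afternoon→Ito, Thu evening→Mbeki+Ito, Fri morning→Ito.
Loads: Mbeki 5, Ito 5 — all ≤ 5.

5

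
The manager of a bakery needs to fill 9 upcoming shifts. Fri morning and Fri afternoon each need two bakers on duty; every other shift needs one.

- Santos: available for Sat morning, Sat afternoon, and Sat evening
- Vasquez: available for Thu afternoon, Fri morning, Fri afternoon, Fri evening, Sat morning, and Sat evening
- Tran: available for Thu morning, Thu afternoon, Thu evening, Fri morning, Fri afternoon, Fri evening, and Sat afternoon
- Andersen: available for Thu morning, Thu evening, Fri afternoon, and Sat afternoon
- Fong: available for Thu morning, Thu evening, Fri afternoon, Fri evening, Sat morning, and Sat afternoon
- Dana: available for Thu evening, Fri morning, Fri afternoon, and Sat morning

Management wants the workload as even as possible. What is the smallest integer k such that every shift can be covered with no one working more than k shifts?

2

With 6 bakers and 11 worker-slots to fill, someone must work at least ⌈11/6⌉ = 2 shifts, so k ≥ 2.
k = 2 works: Thu morning→Tran, Thu afternoon→Vasquez, Thu evening→Andersen, Fri morning→Vasquez+Tran, Fri afternoon→Fong+Dana, Fri evening→Fong, Sat morning→Santos, Sat afternoon→Andersen, Sat evening→Santos.
Loads: Santos 2, Vasquez 2, Tran 2, Andersen 2, Fong 2, Dana 1 — all ≤ 2.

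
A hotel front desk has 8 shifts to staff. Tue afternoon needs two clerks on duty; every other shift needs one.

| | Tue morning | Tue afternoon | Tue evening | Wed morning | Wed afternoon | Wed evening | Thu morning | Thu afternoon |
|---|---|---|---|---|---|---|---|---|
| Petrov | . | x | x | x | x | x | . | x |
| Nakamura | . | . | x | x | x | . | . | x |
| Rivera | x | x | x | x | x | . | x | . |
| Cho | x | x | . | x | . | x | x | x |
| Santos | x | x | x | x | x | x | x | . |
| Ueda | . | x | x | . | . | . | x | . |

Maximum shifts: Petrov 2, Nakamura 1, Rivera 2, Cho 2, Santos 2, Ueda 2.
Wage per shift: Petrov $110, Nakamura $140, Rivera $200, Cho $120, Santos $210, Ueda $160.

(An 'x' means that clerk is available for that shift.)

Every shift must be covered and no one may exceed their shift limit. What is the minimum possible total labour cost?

$1320

Picking the cheapest available clerk for each shift independently would cost $1020, but that ignores the shift limits.
An optimal schedule: Tue morning→Cho, Tue afternoon→Ueda+Rivera, Tue evening→Ueda, Wed morning→Rivera, Wed afternoon→Nakamura, Wed evening→Petrov, Thu morning→Cho, Thu afternoon→Petrov.
Total: 120 + 160 + 200 + 160 + 200 + 140 + 110 + 120 + 110 = $1320.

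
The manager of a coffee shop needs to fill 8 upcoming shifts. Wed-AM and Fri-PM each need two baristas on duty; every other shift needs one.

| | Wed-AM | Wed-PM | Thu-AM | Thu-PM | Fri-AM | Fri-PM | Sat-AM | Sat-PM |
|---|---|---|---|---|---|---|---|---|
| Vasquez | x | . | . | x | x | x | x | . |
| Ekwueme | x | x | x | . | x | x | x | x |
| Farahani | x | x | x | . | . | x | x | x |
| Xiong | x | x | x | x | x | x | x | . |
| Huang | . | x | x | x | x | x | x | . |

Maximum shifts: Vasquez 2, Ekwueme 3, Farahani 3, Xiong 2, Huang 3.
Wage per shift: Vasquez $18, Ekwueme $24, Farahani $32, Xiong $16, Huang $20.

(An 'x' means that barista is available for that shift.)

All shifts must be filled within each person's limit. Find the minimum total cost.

$200

Picking the cheapest available barista for each shift independently would cost $172, but that ignores the shift limits.
An optimal schedule: Wed-AM→Vasquez+Ekwueme, Wed-PM→Xiong, Thu-AM→Huang, Thu-PM→Xiong, Fri-AM→Vasquez, Fri-PM→Huang+Ekwueme, Sat-AM→Huang, Sat-PM→Ekwueme.
Total: 18 + 24 + 16 + 20 + 16 + 18 + 20 + 24 + 20 + 24 = $200.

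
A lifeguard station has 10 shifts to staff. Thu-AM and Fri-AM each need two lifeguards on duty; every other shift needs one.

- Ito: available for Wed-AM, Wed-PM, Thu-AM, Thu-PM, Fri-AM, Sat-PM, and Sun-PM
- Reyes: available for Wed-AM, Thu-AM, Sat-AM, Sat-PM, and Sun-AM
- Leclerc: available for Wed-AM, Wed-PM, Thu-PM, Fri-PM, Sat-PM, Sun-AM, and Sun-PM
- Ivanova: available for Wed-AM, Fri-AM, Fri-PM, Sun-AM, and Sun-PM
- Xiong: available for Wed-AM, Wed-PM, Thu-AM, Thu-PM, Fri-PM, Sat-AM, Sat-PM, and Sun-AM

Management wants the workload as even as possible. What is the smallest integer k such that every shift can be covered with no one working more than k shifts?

3

With 5 lifeguards and 12 worker-slots to fill, someone must work at least ⌈12/5⌉ = 3 shifts, so k ≥ 3.
k = 3 works: Wed-AM→Ivanova, Wed-PM→Ito, Thu-AM→Ito+Reyes, Thu-PM→Leclerc, Fri-AM→Ito+Ivanova, Fri-PM→Leclerc, Sat-AM→Reyes, Sat-PM→Reyes, Sun-AM→Ivanova, Sun-PM→Leclerc.
Loads: Ito 3, Reyes 3, Leclerc 3, Ivanova 3, Xiong 0 — all ≤ 3.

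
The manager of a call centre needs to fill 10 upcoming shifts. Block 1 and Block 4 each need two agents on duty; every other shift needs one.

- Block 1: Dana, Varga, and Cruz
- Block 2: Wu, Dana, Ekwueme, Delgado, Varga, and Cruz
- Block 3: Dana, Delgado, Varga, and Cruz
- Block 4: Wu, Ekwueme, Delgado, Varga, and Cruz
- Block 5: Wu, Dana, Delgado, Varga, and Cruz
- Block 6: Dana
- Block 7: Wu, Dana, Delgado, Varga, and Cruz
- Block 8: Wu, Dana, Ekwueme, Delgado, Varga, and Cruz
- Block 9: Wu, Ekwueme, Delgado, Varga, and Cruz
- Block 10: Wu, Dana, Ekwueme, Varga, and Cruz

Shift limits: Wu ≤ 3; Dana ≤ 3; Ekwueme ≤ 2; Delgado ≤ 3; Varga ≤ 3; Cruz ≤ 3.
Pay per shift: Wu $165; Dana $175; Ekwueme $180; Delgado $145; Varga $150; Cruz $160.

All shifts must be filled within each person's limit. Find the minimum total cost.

$1870

Block 6 can only be covered by Dana, so that assignment is forced.
Picking the cheapest available agent for each shift independently would cost $1800, but that ignores the shift limits.
An optimal schedule: Block 1→Varga+Cruz, Block 2→Cruz, Block 3→Delgado, Block 4→Cruz+Wu, Block 5→Delgado, Block 6→Dana, Block 7→Delgado, Block 8→Wu, Block 9→Varga, Block 10→Varga.
Total: 150 + 160 + 160 + 145 + 160 + 165 + 145 + 175 + 145 + 165 + 150 + 150 = $1870.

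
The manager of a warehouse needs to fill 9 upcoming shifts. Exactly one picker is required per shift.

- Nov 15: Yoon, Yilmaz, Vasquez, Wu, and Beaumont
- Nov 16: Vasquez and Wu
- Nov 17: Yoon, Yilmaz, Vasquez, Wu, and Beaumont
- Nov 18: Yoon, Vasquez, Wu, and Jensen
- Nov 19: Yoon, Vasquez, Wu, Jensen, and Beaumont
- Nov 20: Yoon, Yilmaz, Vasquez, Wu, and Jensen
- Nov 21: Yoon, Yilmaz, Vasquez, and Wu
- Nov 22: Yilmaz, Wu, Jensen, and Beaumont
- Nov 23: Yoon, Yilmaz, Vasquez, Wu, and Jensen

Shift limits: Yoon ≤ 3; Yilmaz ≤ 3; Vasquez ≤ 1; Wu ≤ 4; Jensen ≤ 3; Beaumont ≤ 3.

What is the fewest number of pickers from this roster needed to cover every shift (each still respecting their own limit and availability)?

9 slots to fill and no one can take more than 4, so at least ⌈9/4⌉ = 3 pickers are needed.
Yoon, Yilmaz, and Wu alone can cover everything: Nov 15→Yoon, Nov 16→Wu, Nov 17→Yilmaz, Nov 18→Yoon, Nov 19→Yoon, Nov 20→Yilmaz, Nov 21→Wu, Nov 22→Yilmaz, Nov 23→Wu.

3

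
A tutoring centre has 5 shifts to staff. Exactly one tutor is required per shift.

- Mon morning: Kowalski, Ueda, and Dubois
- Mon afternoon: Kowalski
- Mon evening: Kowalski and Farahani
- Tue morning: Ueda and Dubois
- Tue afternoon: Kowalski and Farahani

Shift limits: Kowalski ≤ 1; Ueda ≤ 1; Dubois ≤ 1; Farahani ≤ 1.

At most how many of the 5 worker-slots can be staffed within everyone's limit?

4

Total capacity across all tutors is 1+1+1+1 = 4, and 5 slots are needed, so at most 4 can be filled.
An assignment achieving 4: Mon morning→Dubois, Mon afternoon→Kowalski, Mon evening→Farahani, Tue morning→Ueda.
Loads: Kowalski 1/1, Ueda 1/1, Dubois 1/1, Farahani 1/1.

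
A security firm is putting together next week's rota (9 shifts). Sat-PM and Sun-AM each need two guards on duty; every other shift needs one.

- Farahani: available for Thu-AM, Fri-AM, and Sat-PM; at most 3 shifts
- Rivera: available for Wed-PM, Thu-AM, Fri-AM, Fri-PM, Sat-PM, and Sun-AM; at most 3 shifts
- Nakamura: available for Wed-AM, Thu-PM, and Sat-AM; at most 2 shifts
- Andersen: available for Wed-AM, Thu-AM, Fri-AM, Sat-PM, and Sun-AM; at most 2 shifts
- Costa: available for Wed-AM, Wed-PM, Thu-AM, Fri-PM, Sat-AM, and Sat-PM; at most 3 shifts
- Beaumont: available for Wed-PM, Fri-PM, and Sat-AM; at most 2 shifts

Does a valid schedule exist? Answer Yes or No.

Thu-PM can only be covered by Nakamura, so that assignment is forced.
Sun-AM can only be covered by Rivera and Andersen, so that assignment is forced.
One valid schedule: Wed-AM→Nakamura, Wed-PM→Rivera, Thu-AM→Farahani, Thu-PM→Nakamura, Fri-AM→Farahani, Fri-PM→Rivera, Sat-AM→Costa, Sat-PM→Farahani+Andersen, Sun-AM→Rivera+Andersen.
Loads: Farahani 3/3, Rivera 3/3, Nakamura 2/2, Andersen 2/2, Costa 1/3, Beaumont 0/2 — all within limits.

Yes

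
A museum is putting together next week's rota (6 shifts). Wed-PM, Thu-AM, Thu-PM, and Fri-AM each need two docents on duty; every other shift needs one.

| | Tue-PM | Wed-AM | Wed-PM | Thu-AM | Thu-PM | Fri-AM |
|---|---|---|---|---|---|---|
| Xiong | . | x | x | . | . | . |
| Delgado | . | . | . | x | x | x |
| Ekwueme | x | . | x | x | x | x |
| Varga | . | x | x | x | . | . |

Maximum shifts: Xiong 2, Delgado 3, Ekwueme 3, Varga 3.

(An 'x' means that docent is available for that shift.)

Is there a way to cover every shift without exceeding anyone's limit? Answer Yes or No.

Tue-PM can only be covered by Ekwueme, so that assignment is forced.
Thu-PM can only be covered by Delgado and Ekwueme, so that assignment is forced.
Fri-AM can only be covered by Delgado and Ekwueme, so that assignment is forced.
One valid schedule: Tue-PM→Ekwueme, Wed-AM→Xiong, Wed-PM→Xiong+Varga, Thu-AM→Delgado+Varga, Thu-PM→Delgado+Ekwueme, Fri-AM→Delgado+Ekwueme.
Loads: Xiong 2/2, Delgado 3/3, Ekwueme 3/3, Varga 2/3 — all within limits.

Yes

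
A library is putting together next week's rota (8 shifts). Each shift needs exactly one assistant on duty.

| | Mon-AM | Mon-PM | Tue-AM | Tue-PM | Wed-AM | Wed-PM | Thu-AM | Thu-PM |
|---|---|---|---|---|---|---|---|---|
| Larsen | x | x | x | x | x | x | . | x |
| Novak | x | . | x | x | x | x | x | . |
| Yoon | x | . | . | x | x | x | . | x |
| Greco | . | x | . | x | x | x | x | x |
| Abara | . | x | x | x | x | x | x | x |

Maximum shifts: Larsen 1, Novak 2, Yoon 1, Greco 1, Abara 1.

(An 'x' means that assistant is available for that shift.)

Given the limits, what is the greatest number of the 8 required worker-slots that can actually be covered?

Total capacity across all assistants is 1+2+1+1+1 = 6, and 8 slots are needed, so at most 6 can be filled.
An assignment achieving 6: Mon-AM→Larsen, Mon-PM→Greco, Tue-AM→Novak, Tue-PM→Abara, Thu-AM→Novak, Thu-PM→Yoon.
Loads: Larsen 1/1, Novak 2/2, Yoon 1/1, Greco 1/1, Abara 1/1.

6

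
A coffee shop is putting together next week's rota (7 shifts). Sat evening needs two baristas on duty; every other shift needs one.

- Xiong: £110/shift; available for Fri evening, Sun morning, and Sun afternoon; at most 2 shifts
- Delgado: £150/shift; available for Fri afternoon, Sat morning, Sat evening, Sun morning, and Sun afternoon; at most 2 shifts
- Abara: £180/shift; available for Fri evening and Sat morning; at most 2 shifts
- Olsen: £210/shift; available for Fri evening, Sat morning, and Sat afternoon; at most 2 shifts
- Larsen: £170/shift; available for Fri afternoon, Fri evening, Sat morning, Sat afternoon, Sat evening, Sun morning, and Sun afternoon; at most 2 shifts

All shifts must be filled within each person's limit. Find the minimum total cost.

Sat evening can only be covered by Delgado and Larsen, so that assignment is forced.
Picking the cheapest available barista for each shift independently would cost £1120, but that ignores the shift limits.
An optimal schedule: Fri afternoon→Delgado, Fri evening→Abara, Sat morning→Abara, Sat afternoon→Larsen, Sat evening→Delgado+Larsen, Sun morning→Xiong, Sun afternoon→Xiong.
Total: 150 + 180 + 180 + 170 + 150 + 170 + 110 + 110 = £1220.

£1220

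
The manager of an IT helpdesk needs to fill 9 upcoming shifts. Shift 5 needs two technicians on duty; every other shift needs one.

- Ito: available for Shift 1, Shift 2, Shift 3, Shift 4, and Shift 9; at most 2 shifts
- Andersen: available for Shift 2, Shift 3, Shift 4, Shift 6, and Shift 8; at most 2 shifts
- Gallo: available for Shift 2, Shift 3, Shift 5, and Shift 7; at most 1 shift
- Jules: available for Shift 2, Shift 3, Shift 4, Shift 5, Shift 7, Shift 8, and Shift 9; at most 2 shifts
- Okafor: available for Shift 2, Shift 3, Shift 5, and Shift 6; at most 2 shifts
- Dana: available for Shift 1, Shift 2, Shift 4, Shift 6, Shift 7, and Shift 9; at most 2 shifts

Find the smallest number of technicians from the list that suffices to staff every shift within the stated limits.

10 slots to fill and no one can take more than 2, so at least ⌈10/2⌉ = 5 technicians are needed.
Ito, Andersen, Jules, Okafor, and Dana alone can cover everything: Shift 1→Ito, Shift 2→Dana, Shift 3→Okafor, Shift 4→Dana, Shift 5→Jules+Okafor, Shift 6→Andersen, Shift 7→Jules, Shift 8→Andersen, Shift 9→Ito.

5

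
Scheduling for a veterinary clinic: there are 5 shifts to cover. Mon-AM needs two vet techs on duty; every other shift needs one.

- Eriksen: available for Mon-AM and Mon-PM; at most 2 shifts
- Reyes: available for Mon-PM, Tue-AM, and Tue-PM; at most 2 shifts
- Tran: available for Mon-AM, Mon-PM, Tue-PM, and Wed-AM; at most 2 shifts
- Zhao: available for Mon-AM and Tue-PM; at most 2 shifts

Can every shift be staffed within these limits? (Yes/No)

Yes

Tue-AM can only be covered by Reyes, so that assignment is forced.
Wed-AM can only be covered by Tran, so that assignment is forced.
One valid schedule: Mon-AM→Eriksen+Tran, Mon-PM→Eriksen, Tue-AM→Reyes, Tue-PM→Reyes, Wed-AM→Tran.
Loads: Eriksen 2/2, Reyes 2/2, Tran 2/2, Zhao 0/2 — all within limits.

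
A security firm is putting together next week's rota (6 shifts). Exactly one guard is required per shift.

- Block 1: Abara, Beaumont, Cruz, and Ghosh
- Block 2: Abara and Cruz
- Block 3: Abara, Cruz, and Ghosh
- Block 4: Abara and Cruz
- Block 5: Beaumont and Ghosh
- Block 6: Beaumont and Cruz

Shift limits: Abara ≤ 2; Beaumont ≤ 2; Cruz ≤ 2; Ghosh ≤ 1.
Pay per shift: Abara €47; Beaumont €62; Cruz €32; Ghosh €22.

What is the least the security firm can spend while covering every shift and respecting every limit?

Picking the cheapest available guard for each shift independently would cost €162, but that ignores the shift limits.
An optimal schedule: Block 1→Abara, Block 2→Cruz, Block 3→Abara, Block 4→Cruz, Block 5→Ghosh, Block 6→Beaumont.
Total: 47 + 32 + 47 + 32 + 22 + 62 = €242.

€242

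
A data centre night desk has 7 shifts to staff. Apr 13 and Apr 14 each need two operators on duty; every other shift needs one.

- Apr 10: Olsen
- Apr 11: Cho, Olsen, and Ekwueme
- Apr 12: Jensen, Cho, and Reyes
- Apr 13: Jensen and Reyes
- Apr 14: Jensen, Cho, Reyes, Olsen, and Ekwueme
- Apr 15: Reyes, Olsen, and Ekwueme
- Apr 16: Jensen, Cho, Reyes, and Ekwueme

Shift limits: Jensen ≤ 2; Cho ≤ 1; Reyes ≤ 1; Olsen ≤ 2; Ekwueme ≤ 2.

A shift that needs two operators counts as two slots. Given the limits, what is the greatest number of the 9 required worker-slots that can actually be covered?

Total capacity across all operators is 2+1+1+2+2 = 8, and 9 slots are needed, so at most 8 can be filled.
An assignment achieving 8: Apr 10→Olsen, Apr 11→Cho, Apr 12→Jensen, Apr 13→Jensen+Reyes, Apr 14→Ekwueme, Apr 15→Olsen, Apr 16→Ekwueme.
Loads: Jensen 2/2, Cho 1/1, Reyes 1/1, Olsen 2/2, Ekwueme 2/2.

8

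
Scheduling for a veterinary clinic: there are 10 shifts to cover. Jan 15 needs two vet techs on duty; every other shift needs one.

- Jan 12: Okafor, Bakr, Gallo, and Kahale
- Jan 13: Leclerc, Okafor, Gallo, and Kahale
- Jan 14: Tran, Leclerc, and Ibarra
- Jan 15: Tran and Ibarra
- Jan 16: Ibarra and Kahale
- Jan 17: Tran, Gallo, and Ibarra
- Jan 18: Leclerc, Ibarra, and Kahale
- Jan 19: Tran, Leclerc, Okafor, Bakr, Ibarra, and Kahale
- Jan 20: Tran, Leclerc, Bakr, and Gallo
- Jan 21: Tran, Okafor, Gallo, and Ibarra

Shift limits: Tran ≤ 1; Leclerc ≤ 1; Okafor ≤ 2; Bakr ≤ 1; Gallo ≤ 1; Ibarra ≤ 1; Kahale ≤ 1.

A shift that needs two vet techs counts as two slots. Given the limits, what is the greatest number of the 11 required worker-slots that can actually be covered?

8

Total capacity across all vet techs is 1+1+2+1+1+1+1 = 8, and 11 slots are needed, so at most 8 can be filled.
An assignment achieving 8: Jan 12→Okafor, Jan 13→Okafor, Jan 14→Leclerc, Jan 15→Tran+Ibarra, Jan 16→Kahale, Jan 17→Gallo, Jan 20→Bakr.
Loads: Tran 1/1, Leclerc 1/1, Okafor 2/2, Bakr 1/1, Gallo 1/1, Ibarra 1/1, Kahale 1/1.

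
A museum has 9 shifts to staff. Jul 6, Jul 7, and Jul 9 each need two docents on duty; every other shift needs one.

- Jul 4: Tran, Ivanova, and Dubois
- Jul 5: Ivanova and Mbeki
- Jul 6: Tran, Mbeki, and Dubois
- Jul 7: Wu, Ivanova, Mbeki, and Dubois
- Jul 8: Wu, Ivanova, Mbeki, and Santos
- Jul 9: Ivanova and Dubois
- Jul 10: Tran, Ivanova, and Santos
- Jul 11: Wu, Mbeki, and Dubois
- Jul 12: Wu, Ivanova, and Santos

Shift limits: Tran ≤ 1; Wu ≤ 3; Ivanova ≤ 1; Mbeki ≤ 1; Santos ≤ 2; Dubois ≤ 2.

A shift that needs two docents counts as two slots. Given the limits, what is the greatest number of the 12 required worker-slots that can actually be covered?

10

Total capacity across all docents is 1+3+1+1+2+2 = 10, and 12 slots are needed, so at most 10 can be filled.
An assignment achieving 10: Jul 4→Tran, Jul 5→Ivanova, Jul 6→Mbeki+Dubois, Jul 7→Wu, Jul 8→Santos, Jul 9→Dubois, Jul 10→Santos, Jul 11→Wu, Jul 12→Wu.
Loads: Tran 1/1, Wu 3/3, Ivanova 1/1, Mbeki 1/1, Santos 2/2, Dubois 2/2.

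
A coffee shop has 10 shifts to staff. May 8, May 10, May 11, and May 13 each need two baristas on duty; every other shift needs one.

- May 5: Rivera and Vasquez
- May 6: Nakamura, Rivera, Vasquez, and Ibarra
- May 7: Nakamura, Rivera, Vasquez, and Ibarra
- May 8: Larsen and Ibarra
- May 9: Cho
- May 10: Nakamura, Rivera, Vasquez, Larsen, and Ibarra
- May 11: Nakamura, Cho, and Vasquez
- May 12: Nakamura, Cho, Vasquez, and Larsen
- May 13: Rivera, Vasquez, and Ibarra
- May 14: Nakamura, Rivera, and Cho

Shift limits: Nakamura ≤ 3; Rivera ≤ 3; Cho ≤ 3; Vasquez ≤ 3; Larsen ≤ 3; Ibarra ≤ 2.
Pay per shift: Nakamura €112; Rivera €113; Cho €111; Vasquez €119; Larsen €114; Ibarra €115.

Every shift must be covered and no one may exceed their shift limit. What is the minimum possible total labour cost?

May 8 can only be covered by Larsen and Ibarra, so that assignment is forced.
May 9 can only be covered by Cho, so that assignment is forced.
Picking the cheapest available barista for each shift independently would cost €1575, but that ignores the shift limits.
An optimal schedule: May 5→Rivera, May 6→Nakamura, May 7→Nakamura, May 8→Larsen+Ibarra, May 9→Cho, May 10→Rivera+Larsen, May 11→Cho+Nakamura, May 12→Larsen, May 13→Rivera+Ibarra, May 14→Cho.
Total: 113 + 112 + 112 + 114 + 115 + 111 + 113 + 114 + 111 + 112 + 114 + 113 + 115 + 111 = €1580.

€1580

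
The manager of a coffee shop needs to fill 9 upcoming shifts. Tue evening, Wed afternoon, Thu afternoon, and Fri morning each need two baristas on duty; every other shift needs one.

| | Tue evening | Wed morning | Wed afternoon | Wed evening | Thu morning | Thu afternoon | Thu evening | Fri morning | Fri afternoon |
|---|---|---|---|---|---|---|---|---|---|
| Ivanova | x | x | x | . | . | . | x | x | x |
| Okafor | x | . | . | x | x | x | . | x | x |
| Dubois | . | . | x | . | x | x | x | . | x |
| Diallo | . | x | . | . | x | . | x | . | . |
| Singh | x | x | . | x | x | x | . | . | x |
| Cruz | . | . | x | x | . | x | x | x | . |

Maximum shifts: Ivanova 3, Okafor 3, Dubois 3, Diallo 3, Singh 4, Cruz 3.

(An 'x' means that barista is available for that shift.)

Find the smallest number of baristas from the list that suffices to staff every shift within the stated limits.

13 slots to fill and no one can take more than 4, so at least ⌈13/4⌉ = 4 baristas are needed.
Ivanova, Okafor, Dubois, and Singh alone can cover everything: Tue evening→Okafor+Singh, Wed morning→Ivanova, Wed afternoon→Ivanova+Dubois, Wed evening→Okafor, Thu morning→Singh, Thu afternoon→Dubois+Singh, Thu evening→Dubois, Fri morning→Ivanova+Okafor, Fri afternoon→Singh.

4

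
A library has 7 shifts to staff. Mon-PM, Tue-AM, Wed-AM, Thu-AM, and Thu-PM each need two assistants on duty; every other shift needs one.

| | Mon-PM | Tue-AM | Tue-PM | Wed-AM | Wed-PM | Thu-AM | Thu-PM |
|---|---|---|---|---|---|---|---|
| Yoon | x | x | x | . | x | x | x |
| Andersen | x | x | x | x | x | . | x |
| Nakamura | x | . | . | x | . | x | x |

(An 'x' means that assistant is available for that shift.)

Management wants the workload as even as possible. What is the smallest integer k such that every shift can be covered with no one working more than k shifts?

4

With 3 assistants and 12 worker-slots to fill, someone must work at least ⌈12/3⌉ = 4 shifts, so k ≥ 4.
k = 4 works: Mon-PM→Andersen+Nakamura, Tue-AM→Yoon+Andersen, Tue-PM→Yoon, Wed-AM→Andersen+Nakamura, Wed-PM→Yoon, Thu-AM→Yoon+Nakamura, Thu-PM→Andersen+Nakamura.
Loads: Yoon 4, Andersen 4, Nakamura 4 — all ≤ 4.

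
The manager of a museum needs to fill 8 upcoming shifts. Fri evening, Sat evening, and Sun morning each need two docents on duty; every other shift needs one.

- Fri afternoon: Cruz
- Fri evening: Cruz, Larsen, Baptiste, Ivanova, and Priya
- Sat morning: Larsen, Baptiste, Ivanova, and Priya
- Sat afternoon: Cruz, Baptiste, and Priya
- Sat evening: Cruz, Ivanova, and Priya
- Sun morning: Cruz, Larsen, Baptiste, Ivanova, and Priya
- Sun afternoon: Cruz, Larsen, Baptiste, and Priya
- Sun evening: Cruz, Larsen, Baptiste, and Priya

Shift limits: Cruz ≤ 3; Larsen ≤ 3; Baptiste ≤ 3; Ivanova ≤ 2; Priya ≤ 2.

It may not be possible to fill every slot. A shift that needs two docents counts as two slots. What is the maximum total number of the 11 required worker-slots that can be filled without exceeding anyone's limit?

Total capacity across all docents is 3+3+3+2+2 = 13, and 11 slots are needed, so at most 11 can be filled.
An assignment achieving 11: Fri afternoon→Cruz, Fri evening→Baptiste+Ivanova, Sat morning→Larsen, Sat afternoon→Cruz, Sat evening→Cruz+Ivanova, Sun morning→Baptiste+Priya, Sun afternoon→Larsen, Sun evening→Larsen.
Loads: Cruz 3/3, Larsen 3/3, Baptiste 2/3, Ivanova 2/2, Priya 1/2.

11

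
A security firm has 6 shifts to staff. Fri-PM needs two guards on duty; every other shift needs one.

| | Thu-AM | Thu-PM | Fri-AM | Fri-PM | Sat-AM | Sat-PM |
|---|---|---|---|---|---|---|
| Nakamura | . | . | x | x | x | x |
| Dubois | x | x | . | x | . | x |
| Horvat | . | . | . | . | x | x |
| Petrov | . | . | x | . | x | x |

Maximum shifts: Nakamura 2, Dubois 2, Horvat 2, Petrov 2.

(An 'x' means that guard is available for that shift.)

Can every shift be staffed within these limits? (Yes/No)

No

Total capacity is 8 and 7 slots are needed, so capacity alone doesn't rule it out.
Shifts {Thu-AM, Thu-PM, Fri-PM} need 4 worker-slots in total, but the guards available for any of those shifts (Nakamura and Dubois) can supply at most 3 among them. So no valid schedule exists.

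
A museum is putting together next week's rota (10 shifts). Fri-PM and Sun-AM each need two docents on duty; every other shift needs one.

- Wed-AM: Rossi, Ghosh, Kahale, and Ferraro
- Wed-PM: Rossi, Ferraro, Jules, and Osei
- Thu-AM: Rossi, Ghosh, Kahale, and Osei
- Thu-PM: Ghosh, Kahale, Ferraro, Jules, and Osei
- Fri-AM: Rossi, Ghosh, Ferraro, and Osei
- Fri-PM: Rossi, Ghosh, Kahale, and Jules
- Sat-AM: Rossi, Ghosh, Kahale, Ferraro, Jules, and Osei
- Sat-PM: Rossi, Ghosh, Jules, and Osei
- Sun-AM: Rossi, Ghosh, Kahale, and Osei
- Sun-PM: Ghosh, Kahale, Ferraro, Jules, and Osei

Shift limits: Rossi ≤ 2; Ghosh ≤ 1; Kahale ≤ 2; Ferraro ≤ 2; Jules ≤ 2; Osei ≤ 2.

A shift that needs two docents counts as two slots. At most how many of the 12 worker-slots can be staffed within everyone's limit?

Total capacity across all docents is 2+1+2+2+2+2 = 11, and 12 slots are needed, so at most 11 can be filled.
An assignment achieving 11: Wed-AM→Rossi, Wed-PM→Rossi, Thu-AM→Ghosh, Thu-PM→Ferraro, Fri-AM→Ferraro, Fri-PM→Kahale+Jules, Sat-PM→Jules, Sun-AM→Kahale+Osei, Sun-PM→Osei.
Loads: Rossi 2/2, Ghosh 1/1, Kahale 2/2, Ferraro 2/2, Jules 2/2, Osei 2/2.

11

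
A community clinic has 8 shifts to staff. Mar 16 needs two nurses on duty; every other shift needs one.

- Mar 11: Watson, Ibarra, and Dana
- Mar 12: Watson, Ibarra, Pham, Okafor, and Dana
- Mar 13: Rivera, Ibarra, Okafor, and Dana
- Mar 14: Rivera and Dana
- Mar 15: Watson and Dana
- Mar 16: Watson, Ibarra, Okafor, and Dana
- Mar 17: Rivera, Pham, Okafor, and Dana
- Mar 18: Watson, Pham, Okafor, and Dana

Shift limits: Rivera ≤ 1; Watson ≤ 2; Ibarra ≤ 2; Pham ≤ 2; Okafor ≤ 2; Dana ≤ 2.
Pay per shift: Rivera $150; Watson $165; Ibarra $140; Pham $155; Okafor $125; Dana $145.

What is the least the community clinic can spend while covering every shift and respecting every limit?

$1280

Picking the cheapest available nurse for each shift independently would cost $1195, but that ignores the shift limits.
An optimal schedule: Mar 11→Ibarra, Mar 12→Pham, Mar 13→Okafor, Mar 14→Dana, Mar 15→Dana, Mar 16→Okafor+Ibarra, Mar 17→Rivera, Mar 18→Pham.
Total: 140 + 155 + 125 + 145 + 145 + 125 + 140 + 150 + 155 = $1280.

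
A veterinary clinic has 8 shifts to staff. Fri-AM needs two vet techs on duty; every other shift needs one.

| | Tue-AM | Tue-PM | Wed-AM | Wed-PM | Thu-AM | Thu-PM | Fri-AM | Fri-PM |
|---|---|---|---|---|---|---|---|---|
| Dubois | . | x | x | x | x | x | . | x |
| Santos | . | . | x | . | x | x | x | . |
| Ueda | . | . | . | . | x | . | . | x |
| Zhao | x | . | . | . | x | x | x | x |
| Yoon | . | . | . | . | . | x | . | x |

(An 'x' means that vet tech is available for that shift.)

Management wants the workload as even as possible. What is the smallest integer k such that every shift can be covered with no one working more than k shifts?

2

With 5 vet techs and 9 worker-slots to fill, someone must work at least ⌈9/5⌉ = 2 shifts, so k ≥ 2.
k = 2 works: Tue-AM→Zhao, Tue-PM→Dubois, Wed-AM→Santos, Wed-PM→Dubois, Thu-AM→Ueda, Thu-PM→Yoon, Fri-AM→Santos+Zhao, Fri-PM→Ueda.
Loads: Dubois 2, Santos 2, Ueda 2, Zhao 2, Yoon 1 — all ≤ 2.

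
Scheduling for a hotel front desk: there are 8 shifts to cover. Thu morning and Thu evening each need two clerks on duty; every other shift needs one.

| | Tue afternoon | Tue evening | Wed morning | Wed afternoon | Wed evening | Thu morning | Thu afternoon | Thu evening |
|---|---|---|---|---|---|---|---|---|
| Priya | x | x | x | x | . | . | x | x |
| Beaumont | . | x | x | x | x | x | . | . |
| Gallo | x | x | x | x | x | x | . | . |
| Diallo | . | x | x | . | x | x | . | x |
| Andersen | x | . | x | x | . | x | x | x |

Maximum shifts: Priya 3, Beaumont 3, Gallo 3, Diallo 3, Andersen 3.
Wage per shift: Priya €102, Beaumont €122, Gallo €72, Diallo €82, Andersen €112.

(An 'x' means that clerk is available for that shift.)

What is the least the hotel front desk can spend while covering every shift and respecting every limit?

Picking the cheapest available clerk for each shift independently would cost €800, but that ignores the shift limits.
An optimal schedule: Tue afternoon→Gallo, Tue evening→Gallo, Wed morning→Diallo, Wed afternoon→Priya, Wed evening→Gallo, Thu morning→Diallo+Andersen, Thu afternoon→Priya, Thu evening→Diallo+Priya.
Total: 72 + 72 + 82 + 102 + 72 + 82 + 112 + 102 + 82 + 102 = €880.

€880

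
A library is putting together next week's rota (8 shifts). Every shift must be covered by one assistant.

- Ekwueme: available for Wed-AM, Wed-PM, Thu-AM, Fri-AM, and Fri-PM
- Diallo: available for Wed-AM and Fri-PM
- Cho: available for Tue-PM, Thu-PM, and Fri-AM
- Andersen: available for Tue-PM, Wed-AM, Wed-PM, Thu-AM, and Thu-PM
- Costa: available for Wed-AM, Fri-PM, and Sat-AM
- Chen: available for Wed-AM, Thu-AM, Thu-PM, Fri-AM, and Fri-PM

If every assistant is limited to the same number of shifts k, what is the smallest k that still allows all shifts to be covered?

With 6 assistants and 8 worker-slots to fill, someone must work at least ⌈8/6⌉ = 2 shifts, so k ≥ 2.
k = 2 works: Tue-PM→Cho, Wed-AM→Diallo, Wed-PM→Ekwueme, Thu-AM→Ekwueme, Thu-PM→Cho, Fri-AM→Chen, Fri-PM→Diallo, Sat-AM→Costa.
Loads: Ekwueme 2, Diallo 2, Cho 2, Andersen 0, Costa 1, Chen 1 — all ≤ 2.

2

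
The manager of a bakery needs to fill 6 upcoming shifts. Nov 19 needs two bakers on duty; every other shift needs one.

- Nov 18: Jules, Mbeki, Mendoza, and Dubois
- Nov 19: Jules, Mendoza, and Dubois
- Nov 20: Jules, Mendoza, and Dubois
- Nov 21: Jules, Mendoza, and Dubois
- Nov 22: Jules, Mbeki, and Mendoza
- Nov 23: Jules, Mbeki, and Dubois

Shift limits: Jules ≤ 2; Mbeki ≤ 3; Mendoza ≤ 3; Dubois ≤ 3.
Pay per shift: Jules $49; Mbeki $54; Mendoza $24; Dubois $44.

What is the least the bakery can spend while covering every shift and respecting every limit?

Picking the cheapest available baker for each shift independently would cost $208, but that ignores the shift limits.
An optimal schedule: Nov 18→Dubois, Nov 19→Mendoza+Dubois, Nov 20→Mendoza, Nov 21→Mendoza, Nov 22→Jules, Nov 23→Dubois.
Total: 44 + 24 + 44 + 24 + 24 + 49 + 44 = $253.

$253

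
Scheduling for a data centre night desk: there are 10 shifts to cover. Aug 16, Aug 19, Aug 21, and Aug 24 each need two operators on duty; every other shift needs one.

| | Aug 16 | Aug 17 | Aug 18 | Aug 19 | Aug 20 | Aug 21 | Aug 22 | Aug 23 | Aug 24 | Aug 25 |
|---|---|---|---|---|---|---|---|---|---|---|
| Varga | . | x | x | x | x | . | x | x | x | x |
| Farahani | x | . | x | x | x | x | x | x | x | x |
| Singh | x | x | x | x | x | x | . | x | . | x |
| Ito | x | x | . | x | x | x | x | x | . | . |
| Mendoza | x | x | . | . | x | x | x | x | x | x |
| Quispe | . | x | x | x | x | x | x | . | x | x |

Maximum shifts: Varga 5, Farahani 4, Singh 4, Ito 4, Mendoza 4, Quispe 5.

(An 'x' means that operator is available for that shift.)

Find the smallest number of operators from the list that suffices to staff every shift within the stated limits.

14 slots to fill and no one can take more than 5, so at least ⌈14/5⌉ = 3 operators are needed.
No set of 3 operators can cover every shift (each such set leaves at least one shift with no one available or exceeds a cap).
Varga, Farahani, Singh, and Ito alone can cover everything: Aug 16→Farahani+Singh, Aug 17→Varga, Aug 18→Varga, Aug 19→Singh+Ito, Aug 20→Farahani, Aug 21→Farahani+Singh, Aug 22→Varga, Aug 23→Singh, Aug 24→Varga+Farahani, Aug 25→Varga.

4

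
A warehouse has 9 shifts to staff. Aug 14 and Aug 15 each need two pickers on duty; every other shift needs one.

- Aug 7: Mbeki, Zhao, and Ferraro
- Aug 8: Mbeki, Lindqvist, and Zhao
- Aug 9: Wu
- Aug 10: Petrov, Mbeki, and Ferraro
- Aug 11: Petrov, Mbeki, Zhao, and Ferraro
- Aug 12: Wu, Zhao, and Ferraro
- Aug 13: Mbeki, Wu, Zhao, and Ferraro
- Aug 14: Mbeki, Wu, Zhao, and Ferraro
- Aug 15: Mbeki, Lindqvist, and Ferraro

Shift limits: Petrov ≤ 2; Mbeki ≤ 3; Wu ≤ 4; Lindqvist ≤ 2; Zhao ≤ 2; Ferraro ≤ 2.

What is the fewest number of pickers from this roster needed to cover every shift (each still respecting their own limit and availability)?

11 slots to fill and no one can take more than 4, so at least ⌈11/4⌉ = 3 pickers are needed.
Any 3 pickers together have capacity at most 4+3+2 = 9 < 11 slots, so 3 can never suffice.
Petrov, Mbeki, Wu, and Lindqvist alone can cover everything: Aug 7→Mbeki, Aug 8→Lindqvist, Aug 9→Wu, Aug 10→Petrov, Aug 11→Petrov, Aug 12→Wu, Aug 13→Wu, Aug 14→Mbeki+Wu, Aug 15→Mbeki+Lindqvist.

4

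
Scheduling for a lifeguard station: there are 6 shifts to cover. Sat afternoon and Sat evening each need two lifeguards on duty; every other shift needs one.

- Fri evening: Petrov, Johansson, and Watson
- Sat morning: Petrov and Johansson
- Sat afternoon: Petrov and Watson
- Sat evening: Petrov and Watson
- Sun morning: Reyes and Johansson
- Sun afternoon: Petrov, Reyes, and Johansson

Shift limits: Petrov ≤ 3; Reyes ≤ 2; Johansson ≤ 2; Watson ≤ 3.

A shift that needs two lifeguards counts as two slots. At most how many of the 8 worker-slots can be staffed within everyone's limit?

8

Total capacity across all lifeguards is 3+2+2+3 = 10, and 8 slots are needed, so at most 8 can be filled.
An assignment achieving 8: Fri evening→Johansson, Sat morning→Petrov, Sat afternoon→Petrov+Watson, Sat evening→Petrov+Watson, Sun morning→Reyes, Sun afternoon→Reyes.
Loads: Petrov 3/3, Reyes 2/2, Johansson 1/2, Watson 2/3.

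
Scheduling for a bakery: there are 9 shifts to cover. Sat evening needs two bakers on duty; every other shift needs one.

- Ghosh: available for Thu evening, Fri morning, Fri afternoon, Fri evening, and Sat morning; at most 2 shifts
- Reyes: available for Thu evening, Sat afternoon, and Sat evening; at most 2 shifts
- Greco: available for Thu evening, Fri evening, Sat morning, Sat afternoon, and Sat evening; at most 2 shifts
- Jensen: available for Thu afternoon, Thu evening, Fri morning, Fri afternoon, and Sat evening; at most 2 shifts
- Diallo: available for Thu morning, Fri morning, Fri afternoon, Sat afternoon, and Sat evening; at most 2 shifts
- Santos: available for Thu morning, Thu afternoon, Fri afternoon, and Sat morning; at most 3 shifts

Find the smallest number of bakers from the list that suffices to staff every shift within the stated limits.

10 slots to fill and no one can take more than 3, so at least ⌈10/3⌉ = 4 bakers are needed.
Any 4 bakers together have capacity at most 3+2+2+2 = 9 < 10 slots, so 4 can never suffice.
Ghosh, Reyes, Greco, Jensen, and Diallo alone can cover everything: Thu morning→Diallo, Thu afternoon→Jensen, Thu evening→Greco, Fri morning→Jensen, Fri afternoon→Diallo, Fri evening→Ghosh, Sat morning→Ghosh, Sat afternoon→Reyes, Sat evening→Reyes+Greco.

5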